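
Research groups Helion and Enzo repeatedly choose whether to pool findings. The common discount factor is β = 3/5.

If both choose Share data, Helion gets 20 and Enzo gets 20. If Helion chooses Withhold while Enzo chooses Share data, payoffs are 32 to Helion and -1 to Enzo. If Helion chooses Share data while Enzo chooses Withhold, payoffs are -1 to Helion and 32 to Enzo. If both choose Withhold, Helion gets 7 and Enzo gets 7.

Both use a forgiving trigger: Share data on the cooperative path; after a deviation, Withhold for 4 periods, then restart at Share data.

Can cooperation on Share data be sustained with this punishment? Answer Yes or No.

Yes

A one-shot deviation gives 32 now, then 7 for 4 periods, then back to 20.
Gain from deviating: (32−20) today; loss: (20−7) in each of the next 4 periods.
No-deviation condition: (20−7)(β+…+β^4) ≥ 32−20, i.e. β+…+β^4 ≥ 12/13.
At β = 3/5: β+…+β^4 = 1.3056 ≥ 0.9231.
So cooperation is sustainable.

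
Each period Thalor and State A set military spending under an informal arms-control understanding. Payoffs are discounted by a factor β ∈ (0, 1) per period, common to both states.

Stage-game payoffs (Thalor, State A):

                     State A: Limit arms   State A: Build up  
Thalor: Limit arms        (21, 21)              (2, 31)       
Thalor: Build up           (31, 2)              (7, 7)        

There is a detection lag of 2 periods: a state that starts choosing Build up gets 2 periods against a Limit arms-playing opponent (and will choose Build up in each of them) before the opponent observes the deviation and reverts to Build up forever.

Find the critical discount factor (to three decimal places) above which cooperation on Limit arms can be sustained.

Deviating for the 2 undetected periods gains 31−21 = 10 per period over cooperation, then loses 21−7 = 14 per period forever once punishment starts.
Gain: 10(1 + β + … + β^1); loss: 14·β^2/(1−β).
No profitable deviation ⇔ 10(1−β^2) ≤ 14·β^2, i.e. β^2 ≥ 10/(10+14) = 5/12.
Hence β ≥ (5/12)^(1/2) ≈ 0.645.

0.645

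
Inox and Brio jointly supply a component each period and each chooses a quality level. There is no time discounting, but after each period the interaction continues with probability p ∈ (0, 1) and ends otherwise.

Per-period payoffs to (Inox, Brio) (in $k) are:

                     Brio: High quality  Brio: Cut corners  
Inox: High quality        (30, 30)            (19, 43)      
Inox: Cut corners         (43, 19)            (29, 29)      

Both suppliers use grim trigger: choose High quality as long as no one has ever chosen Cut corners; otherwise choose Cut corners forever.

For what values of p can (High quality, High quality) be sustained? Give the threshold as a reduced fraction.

With no time discounting, the continuation probability p plays the role of the discount factor.
Grim-trigger IC: 30/(1−p) ≥ 43 + 29p/(1−p) ⇒ p ≥ (43−30)/(43−29) = 13/14.

13/14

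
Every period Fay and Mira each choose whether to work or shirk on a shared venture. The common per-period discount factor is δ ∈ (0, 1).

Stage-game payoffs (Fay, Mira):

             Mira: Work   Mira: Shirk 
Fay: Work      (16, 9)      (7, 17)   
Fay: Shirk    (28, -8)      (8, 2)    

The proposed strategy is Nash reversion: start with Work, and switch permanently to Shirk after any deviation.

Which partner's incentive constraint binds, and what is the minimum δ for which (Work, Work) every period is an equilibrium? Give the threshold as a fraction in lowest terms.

For Fay: deviation gain 28−16 = 12, per-period punishment loss 16−8 = 8. IC gives δ ≥ 12/20 = 3/5.
For Mira: gain 8, loss 7 per period, so δ ≥ 8/15.
The tighter constraint is Fay's, so cooperation needs δ ≥ 3/5.

Fay; δ ≥ 3/5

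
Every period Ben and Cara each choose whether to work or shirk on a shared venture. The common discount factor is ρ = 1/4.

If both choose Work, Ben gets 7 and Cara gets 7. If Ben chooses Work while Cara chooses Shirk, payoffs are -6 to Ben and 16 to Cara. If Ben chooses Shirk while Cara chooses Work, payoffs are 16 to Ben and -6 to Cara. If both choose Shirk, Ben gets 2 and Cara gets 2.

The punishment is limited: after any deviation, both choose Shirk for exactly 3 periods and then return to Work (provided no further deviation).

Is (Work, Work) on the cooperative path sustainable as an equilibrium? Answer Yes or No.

No

Comparing payoff streams over the 4 periods until play realigns: cooperate → 7(1+ρ+…+ρ^3); deviate → 16 + 2(ρ+…+ρ^3).
Cooperation is sustained iff (7−2)(ρ+…+ρ^3) ≥ 16−7.
ρ+…+ρ^3 = 1/4·(1−(1/4)^3)/(1−1/4) = 0.3281, and (16−7)/(7−2) = 1.8000.
0.3281 < 1.8000, so cooperation is not sustainable.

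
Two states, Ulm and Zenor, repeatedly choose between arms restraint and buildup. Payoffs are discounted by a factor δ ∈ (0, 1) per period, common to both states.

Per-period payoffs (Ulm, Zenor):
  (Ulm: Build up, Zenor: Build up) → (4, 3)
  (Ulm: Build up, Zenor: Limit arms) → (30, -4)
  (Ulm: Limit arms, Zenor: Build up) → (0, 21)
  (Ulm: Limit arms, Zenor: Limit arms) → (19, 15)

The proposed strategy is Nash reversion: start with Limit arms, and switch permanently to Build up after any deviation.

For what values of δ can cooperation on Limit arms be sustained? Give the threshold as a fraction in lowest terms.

Ulm: cooperation gives 19 each period; deviation gives 30 once then 4 forever.
  19/(1−δ) ≥ 30 + 4δ/(1−δ) ⇒ δ ≥ 11/26.
Zenor: cooperation gives 15 each period; deviation gives 21 once then 3 forever.
  δ ≥ 6/18 = 1/3.
Both must hold, so the binding constraint is Ulm's: δ ≥ 11/26.

11/26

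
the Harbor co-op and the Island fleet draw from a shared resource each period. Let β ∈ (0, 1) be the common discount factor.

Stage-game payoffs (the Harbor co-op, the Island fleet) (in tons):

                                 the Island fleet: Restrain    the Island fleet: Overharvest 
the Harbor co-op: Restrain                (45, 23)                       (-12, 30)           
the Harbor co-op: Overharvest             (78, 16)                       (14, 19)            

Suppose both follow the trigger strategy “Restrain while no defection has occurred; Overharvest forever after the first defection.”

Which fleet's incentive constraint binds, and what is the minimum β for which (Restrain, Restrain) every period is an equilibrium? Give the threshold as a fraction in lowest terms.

the Island fleet; β ≥ 7/11

For the Harbor co-op: deviation gain 78−45 = 33, per-period punishment loss 45−14 = 31. IC gives β ≥ 33/64.
For the Island fleet: gain 7, loss 4 per period, so β ≥ 7/11.
The tighter constraint is the Island fleet's, so cooperation needs β ≥ 7/11.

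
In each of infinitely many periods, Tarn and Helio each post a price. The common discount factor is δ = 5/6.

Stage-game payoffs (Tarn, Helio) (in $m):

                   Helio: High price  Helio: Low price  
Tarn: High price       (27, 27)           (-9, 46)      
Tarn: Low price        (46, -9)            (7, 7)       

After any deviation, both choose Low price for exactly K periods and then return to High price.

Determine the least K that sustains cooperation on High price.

2

Need Σ_{k=1}^{K} δ^k ≥ (46−27)/(27−7) = 0.9500 at δ = 5/6.
At K = 1 the sum is 0.8333 < 0.9500; at K = 2 it is 1.5278 ≥ 0.9500.
So the minimum punishment length is K = 2.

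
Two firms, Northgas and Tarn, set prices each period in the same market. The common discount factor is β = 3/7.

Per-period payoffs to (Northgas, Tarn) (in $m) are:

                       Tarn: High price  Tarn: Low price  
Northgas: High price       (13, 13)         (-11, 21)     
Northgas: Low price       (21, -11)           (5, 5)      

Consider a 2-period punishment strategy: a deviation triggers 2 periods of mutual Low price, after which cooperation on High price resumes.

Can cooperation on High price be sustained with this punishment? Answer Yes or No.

No

Comparing payoff streams over the 3 periods until play realigns: cooperate → 13(1+β+…+β^2); deviate → 21 + 5(β+…+β^2).
Cooperation is sustained iff (13−5)(β+…+β^2) ≥ 21−13.
β+…+β^2 = 3/7·(1−(3/7)^2)/(1−3/7) = 0.6122, and (21−13)/(13−5) = 1.0000.
0.6122 < 1.0000, so cooperation is not sustainable.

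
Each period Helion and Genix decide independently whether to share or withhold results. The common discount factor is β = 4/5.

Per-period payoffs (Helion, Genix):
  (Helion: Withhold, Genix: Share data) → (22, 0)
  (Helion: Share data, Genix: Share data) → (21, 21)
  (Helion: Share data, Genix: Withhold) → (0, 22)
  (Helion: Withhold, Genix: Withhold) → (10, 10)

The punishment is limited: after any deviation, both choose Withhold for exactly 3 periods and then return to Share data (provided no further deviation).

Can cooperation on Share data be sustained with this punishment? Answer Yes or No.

IC: β+…+β^3 ≥ (22−21)/(21−10) = 1/11.
At β = 4/5: partial sum = 1.9520 ≥ 0.0909. Cooperation sustainable.

Yes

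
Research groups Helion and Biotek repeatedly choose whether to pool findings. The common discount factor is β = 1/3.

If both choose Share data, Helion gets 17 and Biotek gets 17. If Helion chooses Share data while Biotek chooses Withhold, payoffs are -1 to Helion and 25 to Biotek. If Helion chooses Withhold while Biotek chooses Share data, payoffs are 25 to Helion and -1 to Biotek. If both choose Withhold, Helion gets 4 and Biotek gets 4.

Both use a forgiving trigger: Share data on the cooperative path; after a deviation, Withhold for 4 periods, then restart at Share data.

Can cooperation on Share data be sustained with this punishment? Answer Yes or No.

A one-shot deviation gives 25 now, then 4 for 4 periods, then back to 17.
Gain from deviating: (25−17) today; loss: (17−4) in each of the next 4 periods.
No-deviation condition: (17−4)(β+…+β^4) ≥ 25−17, i.e. β+…+β^4 ≥ 8/13.
At β = 1/3: β+…+β^4 = 0.4938 < 0.6154.
So cooperation is not sustainable.

No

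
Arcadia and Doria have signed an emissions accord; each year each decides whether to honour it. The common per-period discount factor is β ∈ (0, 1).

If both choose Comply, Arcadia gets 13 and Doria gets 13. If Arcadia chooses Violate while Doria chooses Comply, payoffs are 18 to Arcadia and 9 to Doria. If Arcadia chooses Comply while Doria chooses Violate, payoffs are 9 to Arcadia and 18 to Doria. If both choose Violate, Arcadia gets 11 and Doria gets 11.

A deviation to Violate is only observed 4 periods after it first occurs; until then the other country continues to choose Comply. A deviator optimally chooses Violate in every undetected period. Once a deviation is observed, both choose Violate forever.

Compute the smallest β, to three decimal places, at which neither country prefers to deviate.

0.919

The best deviation is to choose Violate for all 4 undetected periods, earning 18 each, then 11 forever once detected.
Deviation value: 18(1−β^4)/(1−β) + 11β^4/(1−β); cooperation value: 13/(1−β).
IC: 13 ≥ 18(1−β^4) + 11β^4 = 18 − 7β^4.
So β^4 ≥ 5/7, giving β ≥ (5/7)^(1/4) ≈ 0.919.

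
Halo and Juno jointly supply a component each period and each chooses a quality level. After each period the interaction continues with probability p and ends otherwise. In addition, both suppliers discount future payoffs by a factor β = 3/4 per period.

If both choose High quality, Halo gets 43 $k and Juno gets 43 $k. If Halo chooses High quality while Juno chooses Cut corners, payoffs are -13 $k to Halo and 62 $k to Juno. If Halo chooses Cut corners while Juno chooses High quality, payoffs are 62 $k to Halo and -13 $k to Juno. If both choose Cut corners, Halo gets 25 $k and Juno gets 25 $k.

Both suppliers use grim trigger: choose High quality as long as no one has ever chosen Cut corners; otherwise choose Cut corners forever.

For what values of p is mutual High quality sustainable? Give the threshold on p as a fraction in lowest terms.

76/111

With continuation probability p and discount β, the effective per-period discount factor is βp.
Grim-trigger IC: βp ≥ (62−43)/(62−25) = 19/37.
So p ≥ (19/37)/(3/4) = 76/111.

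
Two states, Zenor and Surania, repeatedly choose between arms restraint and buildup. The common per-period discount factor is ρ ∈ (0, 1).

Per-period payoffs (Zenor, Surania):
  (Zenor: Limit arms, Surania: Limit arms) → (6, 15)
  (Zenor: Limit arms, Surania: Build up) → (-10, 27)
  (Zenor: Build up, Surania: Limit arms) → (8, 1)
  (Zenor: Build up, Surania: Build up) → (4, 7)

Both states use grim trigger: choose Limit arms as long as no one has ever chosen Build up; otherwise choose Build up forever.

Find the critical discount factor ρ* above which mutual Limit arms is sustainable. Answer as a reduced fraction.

For Zenor: deviation gain 8−6 = 2, per-period punishment loss 6−4 = 2. IC gives ρ ≥ 2/4 = 1/2.
For Surania: gain 12, loss 8 per period, so ρ ≥ 12/20 = 3/5.
The tighter constraint is Surania's, so cooperation needs ρ ≥ 3/5.

3/5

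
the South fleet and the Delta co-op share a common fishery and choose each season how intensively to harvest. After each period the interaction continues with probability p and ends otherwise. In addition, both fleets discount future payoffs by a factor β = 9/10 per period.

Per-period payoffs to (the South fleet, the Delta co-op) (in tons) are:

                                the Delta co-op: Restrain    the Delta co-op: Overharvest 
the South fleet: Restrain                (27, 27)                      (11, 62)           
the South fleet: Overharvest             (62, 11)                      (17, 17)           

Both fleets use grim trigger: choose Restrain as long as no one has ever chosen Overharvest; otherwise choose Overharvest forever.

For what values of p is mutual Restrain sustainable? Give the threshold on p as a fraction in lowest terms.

Expected continuation weight on next period's payoff is β·p = 9/10·p, which plays the role of the discount factor.
Cooperation requires 9/10·p ≥ (62−27)/(62−17) = 7/9, hence p ≥ 70/81.

70/81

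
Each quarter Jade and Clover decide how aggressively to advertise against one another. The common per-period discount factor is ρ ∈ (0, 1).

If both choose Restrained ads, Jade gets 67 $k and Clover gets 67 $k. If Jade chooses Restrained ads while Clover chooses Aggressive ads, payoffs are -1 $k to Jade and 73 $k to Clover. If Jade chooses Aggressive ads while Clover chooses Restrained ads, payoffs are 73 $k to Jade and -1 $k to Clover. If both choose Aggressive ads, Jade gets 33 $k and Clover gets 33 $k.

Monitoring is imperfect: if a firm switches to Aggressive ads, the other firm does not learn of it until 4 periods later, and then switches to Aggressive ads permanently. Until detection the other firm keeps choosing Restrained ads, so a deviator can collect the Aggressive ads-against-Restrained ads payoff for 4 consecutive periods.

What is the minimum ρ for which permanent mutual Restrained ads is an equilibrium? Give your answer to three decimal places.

0.622

A deviator earns 73 for 4 periods, then 33 forever; cooperating earns 67 forever. Multiplying the IC by (1−ρ):
67 ≥ 73(1−ρ^4) + 33ρ^4, so 40·ρ^4 ≥ 6 and ρ^4 ≥ 3/20.
ρ ≥ (3/20)^(1/4) ≈ 0.622.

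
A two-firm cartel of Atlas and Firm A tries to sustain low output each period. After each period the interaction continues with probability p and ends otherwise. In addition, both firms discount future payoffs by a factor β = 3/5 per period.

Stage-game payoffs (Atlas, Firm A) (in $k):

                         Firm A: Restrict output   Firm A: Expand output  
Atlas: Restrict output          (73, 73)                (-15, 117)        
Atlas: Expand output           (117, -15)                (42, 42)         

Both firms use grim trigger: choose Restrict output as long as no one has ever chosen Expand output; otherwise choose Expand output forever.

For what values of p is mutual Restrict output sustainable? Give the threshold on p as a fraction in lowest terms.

44/45

Expected continuation weight on next period's payoff is β·p = 3/5·p, which plays the role of the discount factor.
Cooperation requires 3/5·p ≥ (117−73)/(117−42) = 44/75, hence p ≥ 44/45.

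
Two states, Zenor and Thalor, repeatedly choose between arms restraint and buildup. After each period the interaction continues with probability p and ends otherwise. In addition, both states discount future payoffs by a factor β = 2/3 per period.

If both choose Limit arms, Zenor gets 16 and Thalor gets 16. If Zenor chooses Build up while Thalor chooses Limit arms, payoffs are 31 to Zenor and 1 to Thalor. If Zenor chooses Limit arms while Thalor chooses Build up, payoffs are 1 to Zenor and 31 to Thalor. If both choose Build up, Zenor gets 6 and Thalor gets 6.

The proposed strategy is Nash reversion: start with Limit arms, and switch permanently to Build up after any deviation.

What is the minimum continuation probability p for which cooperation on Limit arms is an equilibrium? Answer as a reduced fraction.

9/10

Expected continuation weight on next period's payoff is β·p = 2/3·p, which plays the role of the discount factor.
Cooperation requires 2/3·p ≥ (31−16)/(31−6) = 3/5, hence p ≥ 9/10.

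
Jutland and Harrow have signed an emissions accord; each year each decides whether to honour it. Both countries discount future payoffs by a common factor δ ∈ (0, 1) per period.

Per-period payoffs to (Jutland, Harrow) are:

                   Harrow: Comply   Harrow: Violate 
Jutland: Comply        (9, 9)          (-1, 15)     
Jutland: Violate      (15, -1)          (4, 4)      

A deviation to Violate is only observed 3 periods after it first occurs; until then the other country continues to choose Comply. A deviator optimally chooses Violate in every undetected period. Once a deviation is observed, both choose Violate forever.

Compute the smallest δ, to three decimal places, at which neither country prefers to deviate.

The best deviation is to choose Violate for all 3 undetected periods, earning 15 each, then 4 forever once detected.
Deviation value: 15(1−δ^3)/(1−δ) + 4δ^3/(1−δ); cooperation value: 9/(1−δ).
IC: 9 ≥ 15(1−δ^3) + 4δ^3 = 15 − 11δ^3.
So δ^3 ≥ 6/11, giving δ ≥ (6/11)^(1/3) ≈ 0.817.

0.817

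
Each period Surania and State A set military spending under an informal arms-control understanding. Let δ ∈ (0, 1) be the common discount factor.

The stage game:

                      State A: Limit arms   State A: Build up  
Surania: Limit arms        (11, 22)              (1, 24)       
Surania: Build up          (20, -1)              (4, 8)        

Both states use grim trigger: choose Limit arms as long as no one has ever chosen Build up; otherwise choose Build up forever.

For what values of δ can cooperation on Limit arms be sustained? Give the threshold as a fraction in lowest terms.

9/16

For Surania: deviation gain 20−11 = 9, per-period punishment loss 11−4 = 7. IC gives δ ≥ 9/16.
For State A: gain 2, loss 14 per period, so δ ≥ 2/16 = 1/8.
The tighter constraint is Surania's, so cooperation needs δ ≥ 9/16.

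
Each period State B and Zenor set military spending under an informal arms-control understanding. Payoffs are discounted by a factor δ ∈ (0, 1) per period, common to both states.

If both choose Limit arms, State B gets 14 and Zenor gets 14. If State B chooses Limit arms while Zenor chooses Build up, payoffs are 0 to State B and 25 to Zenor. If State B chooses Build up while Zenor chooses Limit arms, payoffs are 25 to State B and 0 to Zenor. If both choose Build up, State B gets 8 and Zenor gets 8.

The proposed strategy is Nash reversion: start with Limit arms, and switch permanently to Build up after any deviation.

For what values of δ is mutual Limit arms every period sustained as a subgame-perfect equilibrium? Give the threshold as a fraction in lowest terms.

11/17

One-period gain from deviating is 25 − 14 = 11. The loss is 14 − 8 = 6 in every subsequent period, with present value 6·δ/(1−δ).
Deviation is unprofitable when 6·δ/(1−δ) ≥ 11, i.e. δ/(1−δ) ≥ 11/6.
Equivalently δ ≥ 11/(11+6) = 11/17.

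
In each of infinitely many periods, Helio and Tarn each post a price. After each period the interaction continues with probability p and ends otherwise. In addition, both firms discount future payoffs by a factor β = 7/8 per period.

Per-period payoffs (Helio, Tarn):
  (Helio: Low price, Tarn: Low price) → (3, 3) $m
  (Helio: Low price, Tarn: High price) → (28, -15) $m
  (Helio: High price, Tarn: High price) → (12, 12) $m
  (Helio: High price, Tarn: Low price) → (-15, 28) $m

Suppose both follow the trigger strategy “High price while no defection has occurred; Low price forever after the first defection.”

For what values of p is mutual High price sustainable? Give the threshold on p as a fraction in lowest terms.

128/175

With continuation probability p and discount β, the effective per-period discount factor is βp.
Grim-trigger IC: βp ≥ (28−12)/(28−3) = 16/25.
So p ≥ (16/25)/(7/8) = 128/175.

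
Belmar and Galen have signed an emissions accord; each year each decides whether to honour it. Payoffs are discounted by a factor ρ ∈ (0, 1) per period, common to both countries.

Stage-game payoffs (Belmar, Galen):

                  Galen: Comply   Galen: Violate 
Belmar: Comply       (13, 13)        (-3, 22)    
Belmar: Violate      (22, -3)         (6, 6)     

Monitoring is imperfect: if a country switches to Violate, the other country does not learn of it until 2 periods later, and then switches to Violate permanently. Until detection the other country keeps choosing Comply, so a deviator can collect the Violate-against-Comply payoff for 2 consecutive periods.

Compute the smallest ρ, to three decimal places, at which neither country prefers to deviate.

Deviating for the 2 undetected periods gains 22−13 = 9 per period over cooperation, then loses 13−6 = 7 per period forever once punishment starts.
Gain: 9(1 + ρ + … + ρ^1); loss: 7·ρ^2/(1−ρ).
No profitable deviation ⇔ 9(1−ρ^2) ≤ 7·ρ^2, i.e. ρ^2 ≥ 9/(9+7) = 9/16.
Hence ρ ≥ (9/16)^(1/2) ≈ 0.750.

0.750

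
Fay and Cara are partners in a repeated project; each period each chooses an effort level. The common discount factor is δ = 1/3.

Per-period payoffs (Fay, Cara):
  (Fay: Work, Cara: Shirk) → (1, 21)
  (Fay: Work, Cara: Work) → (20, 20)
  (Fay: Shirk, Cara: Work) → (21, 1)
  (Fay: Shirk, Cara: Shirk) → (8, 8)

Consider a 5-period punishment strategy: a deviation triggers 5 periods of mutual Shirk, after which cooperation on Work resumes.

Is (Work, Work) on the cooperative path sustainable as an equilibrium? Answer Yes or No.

Yes

IC: δ+…+δ^5 ≥ (21−20)/(20−8) = 1/12.
At δ = 1/3: partial sum = 0.4979 ≥ 0.0833. Cooperation sustainable.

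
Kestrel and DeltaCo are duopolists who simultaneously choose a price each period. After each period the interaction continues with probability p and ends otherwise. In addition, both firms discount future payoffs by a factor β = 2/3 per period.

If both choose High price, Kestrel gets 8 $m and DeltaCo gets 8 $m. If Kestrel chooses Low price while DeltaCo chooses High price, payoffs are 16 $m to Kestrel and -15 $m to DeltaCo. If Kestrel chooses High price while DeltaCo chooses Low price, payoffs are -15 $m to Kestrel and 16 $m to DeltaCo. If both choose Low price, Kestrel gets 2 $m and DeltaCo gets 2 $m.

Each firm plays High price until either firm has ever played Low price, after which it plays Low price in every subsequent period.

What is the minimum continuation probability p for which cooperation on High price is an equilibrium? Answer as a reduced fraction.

Expected continuation weight on next period's payoff is β·p = 2/3·p, which plays the role of the discount factor.
Cooperation requires 2/3·p ≥ (16−8)/(16−2) = 4/7, hence p ≥ 6/7.

6/7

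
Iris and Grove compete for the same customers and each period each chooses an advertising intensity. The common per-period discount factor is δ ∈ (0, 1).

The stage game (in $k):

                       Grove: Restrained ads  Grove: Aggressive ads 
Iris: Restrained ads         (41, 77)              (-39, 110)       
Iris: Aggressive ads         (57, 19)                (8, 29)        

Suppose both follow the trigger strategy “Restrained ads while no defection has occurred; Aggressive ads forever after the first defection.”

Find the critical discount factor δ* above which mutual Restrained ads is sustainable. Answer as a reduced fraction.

11/27

Iris's threshold: (57−41)/(57−8) = 16/49.
Grove's threshold: (110−77)/(110−29) = 11/27.
16/49 < 11/27, so Grove binds and δ* = 11/27.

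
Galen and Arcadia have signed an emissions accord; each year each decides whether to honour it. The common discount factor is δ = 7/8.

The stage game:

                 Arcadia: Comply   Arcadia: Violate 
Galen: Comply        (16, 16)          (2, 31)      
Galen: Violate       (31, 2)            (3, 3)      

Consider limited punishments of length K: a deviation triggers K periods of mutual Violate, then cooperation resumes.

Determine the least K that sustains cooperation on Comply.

Need Σ_{k=1}^{K} δ^k ≥ (31−16)/(16−3) = 1.1538 at δ = 7/8.
At K = 1 the sum is 0.8750 < 1.1538; at K = 2 it is 1.6406 ≥ 1.1538.
So the minimum punishment length is K = 2.

2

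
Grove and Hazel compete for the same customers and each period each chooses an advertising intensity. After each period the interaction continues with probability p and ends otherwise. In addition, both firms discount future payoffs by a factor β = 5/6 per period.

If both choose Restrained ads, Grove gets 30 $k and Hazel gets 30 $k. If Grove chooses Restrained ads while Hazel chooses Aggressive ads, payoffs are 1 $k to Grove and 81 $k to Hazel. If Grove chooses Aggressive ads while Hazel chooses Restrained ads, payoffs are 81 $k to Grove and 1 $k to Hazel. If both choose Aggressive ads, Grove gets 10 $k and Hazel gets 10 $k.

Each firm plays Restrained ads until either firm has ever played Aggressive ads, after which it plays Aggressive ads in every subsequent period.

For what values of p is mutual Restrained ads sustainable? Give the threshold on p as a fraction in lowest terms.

Expected continuation weight on next period's payoff is β·p = 5/6·p, which plays the role of the discount factor.
Cooperation requires 5/6·p ≥ (81−30)/(81−10) = 51/71, hence p ≥ 306/355.

306/355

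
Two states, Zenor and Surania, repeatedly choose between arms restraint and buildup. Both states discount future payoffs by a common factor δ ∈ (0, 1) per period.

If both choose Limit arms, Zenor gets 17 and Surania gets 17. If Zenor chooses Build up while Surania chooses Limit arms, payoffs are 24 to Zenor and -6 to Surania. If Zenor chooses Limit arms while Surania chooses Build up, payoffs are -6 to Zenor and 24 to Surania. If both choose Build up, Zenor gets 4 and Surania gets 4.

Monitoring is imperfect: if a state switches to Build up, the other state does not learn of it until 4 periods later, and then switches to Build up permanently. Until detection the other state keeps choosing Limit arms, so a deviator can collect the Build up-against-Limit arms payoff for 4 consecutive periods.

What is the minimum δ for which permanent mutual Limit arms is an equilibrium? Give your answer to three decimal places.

A deviator earns 24 for 4 periods, then 4 forever; cooperating earns 17 forever. Multiplying the IC by (1−δ):
17 ≥ 24(1−δ^4) + 4δ^4, so 20·δ^4 ≥ 7 and δ^4 ≥ 7/20.
δ ≥ (7/20)^(1/4) ≈ 0.769.

0.769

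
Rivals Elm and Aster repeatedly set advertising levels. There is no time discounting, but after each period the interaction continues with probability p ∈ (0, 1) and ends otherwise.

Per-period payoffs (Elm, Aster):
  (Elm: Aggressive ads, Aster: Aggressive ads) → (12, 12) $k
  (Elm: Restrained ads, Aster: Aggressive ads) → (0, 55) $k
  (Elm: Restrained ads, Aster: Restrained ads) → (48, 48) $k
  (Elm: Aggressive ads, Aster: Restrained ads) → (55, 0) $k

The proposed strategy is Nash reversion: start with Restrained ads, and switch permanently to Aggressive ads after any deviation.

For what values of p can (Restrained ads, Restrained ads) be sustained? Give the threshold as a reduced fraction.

7/43

With no time discounting, the continuation probability p plays the role of the discount factor.
Grim-trigger IC: 48/(1−p) ≥ 55 + 12p/(1−p) ⇒ p ≥ (55−48)/(55−12) = 7/43.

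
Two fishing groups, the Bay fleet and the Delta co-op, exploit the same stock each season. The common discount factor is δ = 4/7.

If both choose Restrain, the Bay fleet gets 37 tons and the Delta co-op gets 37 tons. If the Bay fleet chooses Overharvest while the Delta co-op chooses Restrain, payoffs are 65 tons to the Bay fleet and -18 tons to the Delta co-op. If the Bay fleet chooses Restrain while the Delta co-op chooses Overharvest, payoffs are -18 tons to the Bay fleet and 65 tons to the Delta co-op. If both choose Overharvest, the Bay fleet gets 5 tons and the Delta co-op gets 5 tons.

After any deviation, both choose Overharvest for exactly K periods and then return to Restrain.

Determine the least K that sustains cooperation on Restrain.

2

IC: δ(1−δ^K)/(1−δ) ≥ (65−37)/(37−5) = 7/8.
With δ = 4/7: need 1 − δ^K ≥ 7/8·(1−4/7)/(4/7), i.e. δ^K ≤ 0.3438.
Since (4/7)^1 = 0.5714 and (4/7)^2 = 0.3265, the smallest such K is 2.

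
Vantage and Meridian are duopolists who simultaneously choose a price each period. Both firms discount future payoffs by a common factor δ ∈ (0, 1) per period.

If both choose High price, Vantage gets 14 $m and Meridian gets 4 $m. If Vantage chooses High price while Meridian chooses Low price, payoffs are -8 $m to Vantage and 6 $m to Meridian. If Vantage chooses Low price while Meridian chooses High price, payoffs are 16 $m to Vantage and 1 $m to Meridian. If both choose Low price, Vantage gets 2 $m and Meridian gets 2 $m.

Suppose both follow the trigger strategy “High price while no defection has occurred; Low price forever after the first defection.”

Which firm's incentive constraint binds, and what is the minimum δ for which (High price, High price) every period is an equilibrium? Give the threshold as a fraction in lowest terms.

Vantage: cooperation gives 14 each period; deviation gives 16 once then 2 forever.
  14/(1−δ) ≥ 16 + 2δ/(1−δ) ⇒ δ ≥ 2/14 = 1/7.
Meridian: cooperation gives 4 each period; deviation gives 6 once then 2 forever.
  δ ≥ 2/4 = 1/2.
Both must hold, so the binding constraint is Meridian's: δ ≥ 1/2.

Meridian; δ ≥ 1/2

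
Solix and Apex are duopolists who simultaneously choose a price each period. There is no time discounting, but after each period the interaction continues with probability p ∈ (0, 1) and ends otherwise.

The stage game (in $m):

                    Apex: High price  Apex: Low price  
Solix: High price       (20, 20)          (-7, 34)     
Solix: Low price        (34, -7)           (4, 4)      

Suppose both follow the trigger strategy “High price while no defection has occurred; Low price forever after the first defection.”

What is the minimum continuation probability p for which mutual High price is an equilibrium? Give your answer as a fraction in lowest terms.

With no time discounting, the continuation probability p plays the role of the discount factor.
Grim-trigger IC: 20/(1−p) ≥ 34 + 4p/(1−p) ⇒ p ≥ (34−20)/(34−4) = 7/15.

7/15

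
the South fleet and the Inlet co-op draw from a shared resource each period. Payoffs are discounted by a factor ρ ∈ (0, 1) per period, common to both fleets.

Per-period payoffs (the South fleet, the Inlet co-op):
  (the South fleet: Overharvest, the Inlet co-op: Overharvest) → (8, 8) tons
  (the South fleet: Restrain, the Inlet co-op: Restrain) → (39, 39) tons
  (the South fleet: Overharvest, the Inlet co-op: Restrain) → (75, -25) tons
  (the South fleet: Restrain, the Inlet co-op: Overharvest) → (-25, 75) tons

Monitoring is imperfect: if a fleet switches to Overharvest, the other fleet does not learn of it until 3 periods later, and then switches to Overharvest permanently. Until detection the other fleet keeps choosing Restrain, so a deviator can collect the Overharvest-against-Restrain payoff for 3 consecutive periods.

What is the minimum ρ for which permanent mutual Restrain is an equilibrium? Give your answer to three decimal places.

0.813

The best deviation is to choose Overharvest for all 3 undetected periods, earning 75 each, then 8 forever once detected.
Deviation value: 75(1−ρ^3)/(1−ρ) + 8ρ^3/(1−ρ); cooperation value: 39/(1−ρ).
IC: 39 ≥ 75(1−ρ^3) + 8ρ^3 = 75 − 67ρ^3.
So ρ^3 ≥ 36/67, giving ρ ≥ (36/67)^(1/3) ≈ 0.813.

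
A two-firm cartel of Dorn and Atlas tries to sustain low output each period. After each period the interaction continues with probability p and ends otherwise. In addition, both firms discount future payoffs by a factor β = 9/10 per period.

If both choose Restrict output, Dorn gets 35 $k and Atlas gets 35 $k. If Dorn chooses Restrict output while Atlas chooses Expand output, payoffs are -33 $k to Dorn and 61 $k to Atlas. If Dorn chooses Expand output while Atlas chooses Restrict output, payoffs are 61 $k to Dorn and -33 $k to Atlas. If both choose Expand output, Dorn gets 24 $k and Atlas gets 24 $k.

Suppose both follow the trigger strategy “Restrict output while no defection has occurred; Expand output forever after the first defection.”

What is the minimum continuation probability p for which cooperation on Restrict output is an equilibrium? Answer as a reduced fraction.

260/333

Expected continuation weight on next period's payoff is β·p = 9/10·p, which plays the role of the discount factor.
Cooperation requires 9/10·p ≥ (61−35)/(61−24) = 26/37, hence p ≥ 260/333.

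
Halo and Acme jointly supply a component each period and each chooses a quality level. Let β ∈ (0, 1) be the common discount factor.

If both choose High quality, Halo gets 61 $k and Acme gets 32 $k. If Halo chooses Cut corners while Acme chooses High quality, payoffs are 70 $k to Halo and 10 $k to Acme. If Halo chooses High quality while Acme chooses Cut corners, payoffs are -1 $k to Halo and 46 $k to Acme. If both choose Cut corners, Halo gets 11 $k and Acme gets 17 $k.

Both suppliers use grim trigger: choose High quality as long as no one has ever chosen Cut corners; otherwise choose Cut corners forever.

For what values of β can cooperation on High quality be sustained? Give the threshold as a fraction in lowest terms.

14/29

For Halo: deviation gain 70−61 = 9, per-period punishment loss 61−11 = 50. IC gives β ≥ 9/59.
For Acme: gain 14, loss 15 per period, so β ≥ 14/29.
The tighter constraint is Acme's, so cooperation needs β ≥ 14/29.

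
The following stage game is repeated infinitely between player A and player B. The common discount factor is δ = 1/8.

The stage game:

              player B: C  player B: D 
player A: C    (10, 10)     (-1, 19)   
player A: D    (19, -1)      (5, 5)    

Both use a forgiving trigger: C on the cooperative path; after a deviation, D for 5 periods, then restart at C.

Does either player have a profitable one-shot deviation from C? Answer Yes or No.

Comparing payoff streams over the 6 periods until play realigns: cooperate → 10(1+δ+…+δ^5); deviate → 19 + 5(δ+…+δ^5).
Cooperation is sustained iff (10−5)(δ+…+δ^5) ≥ 19−10.
δ+…+δ^5 = 1/8·(1−(1/8)^5)/(1−1/8) = 0.1429, and (19−10)/(10−5) = 1.8000.
0.1429 < 1.8000, so cooperation is not sustainable.

Yes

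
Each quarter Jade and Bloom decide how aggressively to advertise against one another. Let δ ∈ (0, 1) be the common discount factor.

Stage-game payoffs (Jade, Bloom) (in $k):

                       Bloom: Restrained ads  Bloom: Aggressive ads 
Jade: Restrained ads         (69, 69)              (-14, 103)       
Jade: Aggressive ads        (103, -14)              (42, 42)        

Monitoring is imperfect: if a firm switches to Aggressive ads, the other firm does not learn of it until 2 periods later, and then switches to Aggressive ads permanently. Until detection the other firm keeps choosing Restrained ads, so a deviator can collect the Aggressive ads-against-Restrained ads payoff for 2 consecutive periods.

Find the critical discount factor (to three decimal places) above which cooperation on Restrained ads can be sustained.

The best deviation is to choose Aggressive ads for all 2 undetected periods, earning 103 each, then 42 forever once detected.
Deviation value: 103(1−δ^2)/(1−δ) + 42δ^2/(1−δ); cooperation value: 69/(1−δ).
IC: 69 ≥ 103(1−δ^2) + 42δ^2 = 103 − 61δ^2.
So δ^2 ≥ 34/61, giving δ ≥ (34/61)^(1/2) ≈ 0.747.

0.747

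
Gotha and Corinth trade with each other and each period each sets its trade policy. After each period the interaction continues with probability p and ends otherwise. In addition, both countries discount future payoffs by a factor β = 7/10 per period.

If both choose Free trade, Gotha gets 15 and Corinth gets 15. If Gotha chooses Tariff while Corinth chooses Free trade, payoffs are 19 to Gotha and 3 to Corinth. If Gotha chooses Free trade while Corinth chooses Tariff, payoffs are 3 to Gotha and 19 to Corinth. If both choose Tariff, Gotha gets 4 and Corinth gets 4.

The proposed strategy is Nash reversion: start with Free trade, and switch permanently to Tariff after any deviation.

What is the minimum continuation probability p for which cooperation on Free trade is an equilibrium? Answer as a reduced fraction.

8/21

Expected continuation weight on next period's payoff is β·p = 7/10·p, which plays the role of the discount factor.
Cooperation requires 7/10·p ≥ (19−15)/(19−4) = 4/15, hence p ≥ 8/21.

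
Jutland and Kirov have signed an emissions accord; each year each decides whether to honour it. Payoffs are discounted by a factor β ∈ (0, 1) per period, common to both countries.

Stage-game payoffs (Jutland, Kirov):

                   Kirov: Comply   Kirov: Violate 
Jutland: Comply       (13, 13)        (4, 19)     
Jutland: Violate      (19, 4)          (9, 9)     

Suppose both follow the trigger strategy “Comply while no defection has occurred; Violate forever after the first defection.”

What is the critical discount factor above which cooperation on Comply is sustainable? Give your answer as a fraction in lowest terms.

3/5

Cooperation forever yields 13 each period: 13/(1−β).
Deviating yields 19 once, then 9 forever: 19 + 9β/(1−β).
No profitable deviation requires 13/(1−β) ≥ 19 + 9β/(1−β).
Multiplying by (1−β): 13 ≥ 19(1−β) + 9β = 19 − 10β.
So 10β ≥ 6, i.e. β ≥ 6/10 = 3/5.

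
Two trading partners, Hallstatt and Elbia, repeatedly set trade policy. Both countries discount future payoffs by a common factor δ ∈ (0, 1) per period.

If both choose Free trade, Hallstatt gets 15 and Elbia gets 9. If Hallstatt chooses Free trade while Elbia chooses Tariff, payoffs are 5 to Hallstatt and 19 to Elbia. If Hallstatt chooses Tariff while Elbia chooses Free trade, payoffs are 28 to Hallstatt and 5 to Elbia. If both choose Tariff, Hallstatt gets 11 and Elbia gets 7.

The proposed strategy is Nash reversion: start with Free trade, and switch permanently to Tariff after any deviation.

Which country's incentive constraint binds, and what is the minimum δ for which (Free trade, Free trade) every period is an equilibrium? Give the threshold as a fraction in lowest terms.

Elbia; δ ≥ 5/6

Hallstatt: cooperation gives 15 each period; deviation gives 28 once then 11 forever.
  15/(1−δ) ≥ 28 + 11δ/(1−δ) ⇒ δ ≥ 13/17.
Elbia: cooperation gives 9 each period; deviation gives 19 once then 7 forever.
  δ ≥ 10/12 = 5/6.
Both must hold, so the binding constraint is Elbia's: δ ≥ 5/6.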